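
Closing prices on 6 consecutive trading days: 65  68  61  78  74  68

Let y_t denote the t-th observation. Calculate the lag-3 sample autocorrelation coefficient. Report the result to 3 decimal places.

-0.176

Mean ȳ = (65 + 68 + 61 + 78 + 74 + 68)/6 = 69.0000
Deviations from mean: -4.0000, -1.0000, -8.0000, 9.0000, 5.0000, -1.0000
Σ(y_t−ȳ)(y_{t+3}−ȳ) = (-36.0000) + (-5.0000) + (8.0000) = -33.0000
Denominator Σ(y_t−ȳ)² = 188.0000
r_3 = -33.0000 / 188.0000 = -0.176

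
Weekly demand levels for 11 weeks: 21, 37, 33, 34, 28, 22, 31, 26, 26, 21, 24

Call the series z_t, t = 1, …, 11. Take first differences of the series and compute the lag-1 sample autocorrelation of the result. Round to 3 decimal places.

-0.304

First differences Δz: 16, -4, 1, -6, -6, 9, -5, 0, -5, 3
Mean of differences = 0.3000
Numerator Σ(Δz_t−Δz̄)(Δz_{t+1}−Δz̄) = -147.2900
Denominator Σ(Δz_t−Δz̄)² = 484.1000
r_1(Δz) = -147.2900 / 484.1000 = -0.304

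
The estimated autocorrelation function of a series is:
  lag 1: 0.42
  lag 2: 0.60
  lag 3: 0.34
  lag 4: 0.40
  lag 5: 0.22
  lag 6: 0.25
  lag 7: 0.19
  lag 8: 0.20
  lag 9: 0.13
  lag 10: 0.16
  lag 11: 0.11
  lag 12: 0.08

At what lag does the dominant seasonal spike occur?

The largest autocorrelation is r_2 = 0.60; the remaining lags stay at or below 0.42.
The dominant spike at lag 2 indicates a seasonal period of 2.

2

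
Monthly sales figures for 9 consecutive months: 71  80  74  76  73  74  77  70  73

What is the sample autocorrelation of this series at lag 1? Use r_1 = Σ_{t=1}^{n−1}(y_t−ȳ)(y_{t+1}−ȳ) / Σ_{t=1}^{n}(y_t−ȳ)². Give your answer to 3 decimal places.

-0.389

Mean ȳ = (71 + 80 + 74 + 76 + 73 + 74 + 77 + 70 + 73)/9 = 74.2222
Numerator Σ_{t=1}^{8}(y_t−ȳ)(y_{t+1}−ȳ) = -29.3827
Denominator Σ(y_t−ȳ)² = 75.5556
r_1 = -29.3827 / 75.5556 = -0.389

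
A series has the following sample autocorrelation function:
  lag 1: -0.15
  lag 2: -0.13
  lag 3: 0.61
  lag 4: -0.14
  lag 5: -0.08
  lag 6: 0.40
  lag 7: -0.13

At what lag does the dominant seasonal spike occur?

The largest autocorrelation is r_3 = 0.61, with a weaker echo at lag 6 (0.40); the remaining lags stay at or below -0.08.
The dominant spike at lag 3 indicates a seasonal period of 3.

3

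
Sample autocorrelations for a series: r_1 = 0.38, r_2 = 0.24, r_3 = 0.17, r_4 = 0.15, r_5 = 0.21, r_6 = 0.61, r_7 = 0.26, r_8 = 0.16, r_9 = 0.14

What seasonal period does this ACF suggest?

6

The largest autocorrelation is r_6 = 0.61; the remaining lags stay at or below 0.38. The elevated value at lag 1 (0.38), dropping to 0.24 at lag 2, reflects decaying short-term dependence rather than seasonality.
The dominant spike at lag 6 indicates a seasonal period of 6.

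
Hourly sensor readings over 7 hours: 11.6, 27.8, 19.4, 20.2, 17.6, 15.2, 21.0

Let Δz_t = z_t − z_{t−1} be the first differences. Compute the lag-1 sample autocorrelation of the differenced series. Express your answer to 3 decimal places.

-0.371

First differences Δz: 16.2, -8.4, 0.8, -2.6, -2.4, 5.8
Mean of differences = 1.5667
Numerator Σ(Δz_t−Δz̄)(Δz_{t+1}−Δz̄) = -135.2744
Denominator Σ(Δz_t−Δz̄)² = 365.0733
r_1(Δz) = -135.2744 / 365.0733 = -0.371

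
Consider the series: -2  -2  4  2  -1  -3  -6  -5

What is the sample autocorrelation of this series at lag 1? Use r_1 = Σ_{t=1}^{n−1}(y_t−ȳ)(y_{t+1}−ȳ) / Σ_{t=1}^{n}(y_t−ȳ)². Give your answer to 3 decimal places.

0.521

Mean ȳ = (-2 − 2 + 4 + 2 − 1 − 3 − 6 − 5)/8 = -1.6250
Σ(y_t−ȳ)(y_{t+1}−ȳ) = (0.1406) + (-2.1094) + (20.3906) + (2.2656) + (-0.8594) + (6.0156) + (14.7656) = 40.6094
Denominator Σ(y_t−ȳ)² = 77.8750
r_1 = 40.6094 / 77.8750 = 0.521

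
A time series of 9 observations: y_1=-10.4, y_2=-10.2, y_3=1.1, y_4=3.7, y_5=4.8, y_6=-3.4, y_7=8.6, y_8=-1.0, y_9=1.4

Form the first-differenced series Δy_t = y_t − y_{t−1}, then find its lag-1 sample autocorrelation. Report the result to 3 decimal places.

First differences Δy: 0.2, 11.3, 2.6, 1.1, -8.2, 12.0, -9.6, 2.4
Mean of differences = 1.4750
Numerator Σ(Δy_t−Δȳ)(Δy_{t+1}−Δȳ) = -226.9056
Denominator Σ(Δy_t−Δȳ)² = 427.4550
r_1(Δy) = -226.9056 / 427.4550 = -0.531

-0.531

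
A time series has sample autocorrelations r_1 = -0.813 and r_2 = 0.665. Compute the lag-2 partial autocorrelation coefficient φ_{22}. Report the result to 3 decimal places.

φ_{22} = (r_2 − r_1²) / (1 − r_1²)
r_1² = (-0.813)² = 0.660969
Numerator = 0.665 − 0.6610 = 0.0040; denominator = 1 − 0.6610 = 0.3390
φ_{22} = 0.0040 / 0.3390 = 0.012

0.012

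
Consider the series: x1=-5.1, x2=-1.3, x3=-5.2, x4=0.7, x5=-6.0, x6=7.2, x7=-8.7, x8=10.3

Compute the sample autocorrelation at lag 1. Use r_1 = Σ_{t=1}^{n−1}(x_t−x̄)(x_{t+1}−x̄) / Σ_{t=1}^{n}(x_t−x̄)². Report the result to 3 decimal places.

-0.645

Mean x̄ = (-5.1 − 1.3 − 5.2 + 0.7 − 6.0 + 7.2 − 8.7 + 10.3)/8 = -1.0125
Deviations from mean: -4.0875, -0.2875, -4.1875, 1.7125, -4.9875, 8.2125, -7.6875, 11.3125
Numerator Σ_{t=1}^{7}(x_t−x̄)(x_{t+1}−x̄) = -204.3914
Denominator Σ(x_t−x̄)² = 316.6488
r_1 = -204.3914 / 316.6488 = -0.645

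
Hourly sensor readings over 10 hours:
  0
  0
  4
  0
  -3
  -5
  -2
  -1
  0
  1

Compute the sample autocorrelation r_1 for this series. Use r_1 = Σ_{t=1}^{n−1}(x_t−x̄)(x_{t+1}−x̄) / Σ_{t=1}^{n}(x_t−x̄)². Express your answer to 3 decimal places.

0.428

Mean x̄ = (0 + 0 + 4 + 0 − 3 − 5 − 2 − 1 + 0 + 1)/10 = -0.6000
Numerator Σ_{t=1}^{9}(x_t−x̄)(x_{t+1}−x̄) = 22.4400
Denominator Σ(x_t−x̄)² = 52.4000
r_1 = 22.4400 / 52.4000 = 0.428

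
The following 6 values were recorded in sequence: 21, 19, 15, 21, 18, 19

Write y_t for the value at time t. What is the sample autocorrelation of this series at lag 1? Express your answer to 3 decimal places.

-0.424

Mean ȳ = (21 + 19 + 15 + 21 + 18 + 19)/6 = 18.8333
Σ(y_t−ȳ)(y_{t+1}−ȳ) = (0.3611) + (-0.6389) + (-8.3056) + (-1.8056) + (-0.1389) = -10.5278
Denominator Σ(y_t−ȳ)² = 24.8333
r_1 = -10.5278 / 24.8333 = -0.424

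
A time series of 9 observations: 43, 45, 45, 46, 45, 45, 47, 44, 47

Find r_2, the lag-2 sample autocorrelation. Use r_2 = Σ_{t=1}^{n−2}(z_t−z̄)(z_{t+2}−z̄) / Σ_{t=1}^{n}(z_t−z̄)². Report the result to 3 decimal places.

Mean z̄ = (43 + 45 + 45 + 46 + 45 + 45 + 47 + 44 + 47)/9 = 45.2222
Σ(z_t−z̄)(z_{t+2}−z̄) = (0.4938) + (-0.1728) + (0.0494) + (-0.1728) + (-0.3951) + (0.2716) + (3.1605) = 3.2346
Denominator Σ(z_t−z̄)² = 13.5556
r_2 = 3.2346 / 13.5556 = 0.239

0.239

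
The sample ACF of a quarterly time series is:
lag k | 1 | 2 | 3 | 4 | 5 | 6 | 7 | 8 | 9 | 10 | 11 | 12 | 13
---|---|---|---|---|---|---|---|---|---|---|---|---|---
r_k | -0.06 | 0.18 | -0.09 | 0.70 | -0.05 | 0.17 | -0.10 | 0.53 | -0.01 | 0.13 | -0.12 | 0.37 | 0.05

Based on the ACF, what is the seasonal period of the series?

The largest autocorrelation is r_4 = 0.70, with weaker echoes at lags 8 (0.53) and 12 (0.37); the remaining lags stay at or below 0.18.
The dominant spike at lag 4 indicates a seasonal period of 4.

4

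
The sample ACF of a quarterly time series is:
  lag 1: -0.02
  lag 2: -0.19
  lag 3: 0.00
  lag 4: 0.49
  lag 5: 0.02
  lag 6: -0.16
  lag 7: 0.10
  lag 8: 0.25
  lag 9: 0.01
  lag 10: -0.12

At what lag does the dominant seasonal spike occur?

The largest autocorrelation is r_4 = 0.49, with a weaker echo at lag 8 (0.25); the remaining lags stay at or below 0.10.
The dominant spike at lag 4 indicates a seasonal period of 4.

4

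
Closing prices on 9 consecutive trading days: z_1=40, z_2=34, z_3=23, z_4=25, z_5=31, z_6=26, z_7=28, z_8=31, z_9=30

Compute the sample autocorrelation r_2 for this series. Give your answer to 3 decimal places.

-0.411

Mean z̄ = (40 + 34 + 23 + 25 + 31 + 26 + 28 + 31 + 30)/9 = 29.7778
Numerator Σ_{t=1}^{7}(z_t−z̄)(z_{t+2}−z̄) = -86.8765
Denominator Σ(z_t−z̄)² = 211.5556
r_2 = -86.8765 / 211.5556 = -0.411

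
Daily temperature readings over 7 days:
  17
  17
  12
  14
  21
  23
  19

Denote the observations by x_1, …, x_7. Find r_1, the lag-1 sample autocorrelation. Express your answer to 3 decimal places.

0.428

Mean x̄ = (17 + 17 + 12 + 14 + 21 + 23 + 19)/7 = 17.5714
Σ(x_t−x̄)(x_{t+1}−x̄) = (0.3265) + (3.1837) + (19.8980) + (-12.2449) + (18.6122) + (7.7551) = 37.5306
Denominator Σ(x_t−x̄)² = 87.7143
r_1 = 37.5306 / 87.7143 = 0.428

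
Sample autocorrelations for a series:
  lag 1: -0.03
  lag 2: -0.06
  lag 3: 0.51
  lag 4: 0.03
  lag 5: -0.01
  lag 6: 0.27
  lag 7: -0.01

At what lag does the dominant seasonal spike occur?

The largest autocorrelation is r_3 = 0.51, with a weaker echo at lag 6 (0.27); the remaining lags stay at or below 0.03.
The dominant spike at lag 3 indicates a seasonal period of 3.

3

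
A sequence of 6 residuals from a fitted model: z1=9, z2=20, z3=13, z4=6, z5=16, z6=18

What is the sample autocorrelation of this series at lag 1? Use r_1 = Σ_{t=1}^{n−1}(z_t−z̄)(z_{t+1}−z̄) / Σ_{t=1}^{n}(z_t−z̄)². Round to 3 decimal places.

Mean z̄ = (9 + 20 + 13 + 6 + 16 + 18)/6 = 13.6667
Deviations from mean: -4.6667, 6.3333, -0.6667, -7.6667, 2.3333, 4.3333
Σ(z_t−z̄)(z_{t+1}−z̄) = (-29.5556) + (-4.2222) + (5.1111) + (-17.8889) + (10.1111) = -36.4444
Denominator Σ(z_t−z̄)² = 145.3333
r_1 = -36.4444 / 145.3333 = -0.251

-0.251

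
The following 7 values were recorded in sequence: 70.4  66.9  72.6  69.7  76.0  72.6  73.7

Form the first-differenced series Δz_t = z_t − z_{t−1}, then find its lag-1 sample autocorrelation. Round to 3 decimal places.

First differences Δz: -3.5, 5.7, -2.9, 6.3, -3.4, 1.1
Mean of differences = 0.5500
Numerator Σ(Δz_t−Δz̄)(Δz_{t+1}−Δz̄) = -83.3475
Denominator Σ(Δz_t−Δz̄)² = 103.7950
r_1(Δz) = -83.3475 / 103.7950 = -0.803

-0.803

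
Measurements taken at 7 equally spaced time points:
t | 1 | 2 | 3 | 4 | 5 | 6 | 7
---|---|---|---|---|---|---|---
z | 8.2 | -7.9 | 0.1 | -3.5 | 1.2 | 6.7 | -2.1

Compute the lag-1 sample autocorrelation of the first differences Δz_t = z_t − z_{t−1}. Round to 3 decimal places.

-0.390

First differences Δz: -16.1, 8.0, -3.6, 4.7, 5.5, -8.8
Mean of differences = -1.7167
Numerator Σ(Δz_t−Δz̄)(Δz_{t+1}−Δz̄) = -174.9536
Denominator Σ(Δz_t−Δz̄)² = 448.2683
r_1(Δz) = -174.9536 / 448.2683 = -0.390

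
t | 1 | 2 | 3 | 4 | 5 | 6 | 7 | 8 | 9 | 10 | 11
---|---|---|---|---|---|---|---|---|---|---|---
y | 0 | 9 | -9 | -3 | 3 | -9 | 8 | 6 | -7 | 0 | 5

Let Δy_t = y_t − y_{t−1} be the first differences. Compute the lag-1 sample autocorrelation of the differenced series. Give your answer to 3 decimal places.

-0.494

First differences Δy: 9, -18, 6, 6, -12, 17, -2, -13, 7, 5
Mean of differences = 0.5000
Numerator Σ(Δy_t−Δȳ)(Δy_{t+1}−Δȳ) = -569.7500
Denominator Σ(Δy_t−Δȳ)² = 1154.5000
r_1(Δy) = -569.7500 / 1154.5000 = -0.494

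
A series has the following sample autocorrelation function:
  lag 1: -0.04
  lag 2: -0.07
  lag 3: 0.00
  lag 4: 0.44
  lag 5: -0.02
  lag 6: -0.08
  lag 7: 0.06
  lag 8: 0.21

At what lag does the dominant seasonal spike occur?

The largest autocorrelation is r_4 = 0.44, with a weaker echo at lag 8 (0.21); the remaining lags stay at or below 0.06.
The dominant spike at lag 4 indicates a seasonal period of 4.

4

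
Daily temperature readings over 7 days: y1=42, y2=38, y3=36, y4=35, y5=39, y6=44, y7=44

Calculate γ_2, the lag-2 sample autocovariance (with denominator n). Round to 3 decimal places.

-3.003

Mean ȳ = (42 + 38 + 36 + 35 + 39 + 44 + 44)/7 = 39.7143
Deviations: 2.2857, -1.7143, -3.7143, -4.7143, -0.7143, 4.2857, 4.2857
Σ_{t=1}^{5}(y_t−ȳ)(y_{t+2}−ȳ) = -21.0204
γ_2 = -21.0204 / 7 = -3.003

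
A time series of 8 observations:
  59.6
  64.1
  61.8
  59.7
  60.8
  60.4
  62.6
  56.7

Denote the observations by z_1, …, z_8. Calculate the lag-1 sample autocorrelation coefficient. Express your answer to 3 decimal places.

-0.273

Mean z̄ = (59.6 + 64.1 + 61.8 + 59.7 + 60.8 + 60.4 + 62.6 + 56.7)/8 = 60.7125
Deviations from mean: -1.1125, 3.3875, 1.0875, -1.0125, 0.0875, -0.3125, 1.8875, -4.0125
Σ(z_t−z̄)(z_{t+1}−z̄) = (-3.7686) + (3.6839) + (-1.1011) + (-0.0886) + (-0.0273) + (-0.5898) + (-7.5736) = -9.4652
Denominator Σ(z_t−z̄)² = 34.6888
r_1 = -9.4652 / 34.6888 = -0.273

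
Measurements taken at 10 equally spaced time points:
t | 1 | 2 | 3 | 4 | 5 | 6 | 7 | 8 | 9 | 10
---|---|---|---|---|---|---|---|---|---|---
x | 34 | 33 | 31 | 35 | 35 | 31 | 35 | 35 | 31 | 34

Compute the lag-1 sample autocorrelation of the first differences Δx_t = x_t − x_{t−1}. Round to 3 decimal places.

First differences Δx: -1, -2, 4, 0, -4, 4, 0, -4, 3
Mean of differences = 0.0000
Numerator Σ(Δx_t−Δx̄)(Δx_{t+1}−Δx̄) = -34.0000
Denominator Σ(Δx_t−Δx̄)² = 78.0000
r_1(Δx) = -34.0000 / 78.0000 = -0.436

-0.436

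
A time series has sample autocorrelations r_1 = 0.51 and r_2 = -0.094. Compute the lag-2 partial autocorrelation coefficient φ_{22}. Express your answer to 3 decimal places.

φ_{22} = (r_2 − r_1²) / (1 − r_1²)
r_1² = (0.51)² = 0.2601
Numerator = -0.094 − 0.2601 = -0.3541; denominator = 1 − 0.2601 = 0.7399
φ_{22} = -0.3541 / 0.7399 = -0.479

-0.479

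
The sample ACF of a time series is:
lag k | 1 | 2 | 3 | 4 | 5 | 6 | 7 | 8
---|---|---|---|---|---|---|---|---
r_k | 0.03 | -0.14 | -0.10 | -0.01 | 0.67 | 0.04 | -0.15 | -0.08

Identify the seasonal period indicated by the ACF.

5

The largest autocorrelation is r_5 = 0.67; the remaining lags stay at or below 0.04.
The dominant spike at lag 5 indicates a seasonal period of 5.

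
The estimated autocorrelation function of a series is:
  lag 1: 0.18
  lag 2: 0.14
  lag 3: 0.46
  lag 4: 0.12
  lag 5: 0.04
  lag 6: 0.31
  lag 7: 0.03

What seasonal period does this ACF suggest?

The largest autocorrelation is r_3 = 0.46, with a weaker echo at lag 6 (0.31); the remaining lags stay at or below 0.18.
The dominant spike at lag 3 indicates a seasonal period of 3.

3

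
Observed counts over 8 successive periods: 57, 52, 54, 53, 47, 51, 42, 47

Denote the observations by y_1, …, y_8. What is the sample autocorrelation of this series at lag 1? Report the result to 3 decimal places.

Mean ȳ = (57 + 52 + 54 + 53 + 47 + 51 + 42 + 47)/8 = 50.3750
Σ(y_t−ȳ)(y_{t+1}−ȳ) = (10.7656) + (5.8906) + (9.5156) + (-8.8594) + (-2.1094) + (-5.2344) + (28.2656) = 38.2344
Denominator Σ(y_t−ȳ)² = 159.8750
r_1 = 38.2344 / 159.8750 = 0.239

0.239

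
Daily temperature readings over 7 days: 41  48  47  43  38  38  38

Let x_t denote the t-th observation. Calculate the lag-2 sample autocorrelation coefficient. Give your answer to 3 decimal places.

-0.061

Mean x̄ = (41 + 48 + 47 + 43 + 38 + 38 + 38)/7 = 41.8571
Deviations from mean: -0.8571, 6.1429, 5.1429, 1.1429, -3.8571, -3.8571, -3.8571
Numerator Σ_{t=1}^{5}(x_t−x̄)(x_{t+2}−x̄) = -6.7551
Denominator Σ(x_t−x̄)² = 110.8571
r_2 = -6.7551 / 110.8571 = -0.061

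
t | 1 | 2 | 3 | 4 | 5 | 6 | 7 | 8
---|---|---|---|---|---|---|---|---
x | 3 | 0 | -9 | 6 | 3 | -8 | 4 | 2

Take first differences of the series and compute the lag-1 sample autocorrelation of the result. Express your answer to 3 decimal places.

First differences Δx: -3, -9, 15, -3, -11, 12, -2
Mean of differences = -0.1429
Numerator Σ(Δx_t−Δx̄)(Δx_{t+1}−Δx̄) = -275.4490
Denominator Σ(Δx_t−Δx̄)² = 592.8571
r_1(Δx) = -275.4490 / 592.8571 = -0.465

-0.465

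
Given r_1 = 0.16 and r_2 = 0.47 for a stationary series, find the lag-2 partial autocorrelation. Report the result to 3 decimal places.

0.456

φ_{22} = (r_2 − r_1²) / (1 − r_1²)
r_1² = (0.16)² = 0.0256
Numerator = 0.47 − 0.0256 = 0.4444; denominator = 1 − 0.0256 = 0.9744
φ_{22} = 0.4444 / 0.9744 = 0.456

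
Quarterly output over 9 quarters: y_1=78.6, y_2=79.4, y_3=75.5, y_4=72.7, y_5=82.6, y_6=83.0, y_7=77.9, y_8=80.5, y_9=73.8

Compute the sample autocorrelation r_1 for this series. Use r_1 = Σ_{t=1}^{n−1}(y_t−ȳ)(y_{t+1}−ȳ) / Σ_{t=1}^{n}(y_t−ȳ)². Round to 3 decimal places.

-0.031

Mean ȳ = (78.6 + 79.4 + 75.5 + 72.7 + 82.6 + 83.0 + 77.9 + 80.5 + 73.8)/9 = 78.2222
Numerator Σ_{t=1}^{8}(y_t−ȳ)(y_{t+1}−ȳ) = -3.3338
Denominator Σ(y_t−ȳ)² = 106.2756
r_1 = -3.3338 / 106.2756 = -0.031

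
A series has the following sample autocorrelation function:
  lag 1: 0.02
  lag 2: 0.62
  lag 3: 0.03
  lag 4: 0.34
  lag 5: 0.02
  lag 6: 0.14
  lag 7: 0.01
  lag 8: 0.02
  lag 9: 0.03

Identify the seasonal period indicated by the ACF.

The largest autocorrelation is r_2 = 0.62, with a weaker echo at lag 4 (0.34); the remaining lags stay at or below 0.14.
The dominant spike at lag 2 indicates a seasonal period of 2.

2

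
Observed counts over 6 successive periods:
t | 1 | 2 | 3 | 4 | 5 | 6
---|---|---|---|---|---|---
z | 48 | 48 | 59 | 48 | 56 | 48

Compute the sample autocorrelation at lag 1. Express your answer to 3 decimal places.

-0.562

Mean z̄ = (48 + 48 + 59 + 48 + 56 + 48)/6 = 51.1667
Deviations from mean: -3.1667, -3.1667, 7.8333, -3.1667, 4.8333, -3.1667
Numerator Σ_{t=1}^{5}(z_t−z̄)(z_{t+1}−z̄) = -70.1944
Denominator Σ(z_t−z̄)² = 124.8333
r_1 = -70.1944 / 124.8333 = -0.562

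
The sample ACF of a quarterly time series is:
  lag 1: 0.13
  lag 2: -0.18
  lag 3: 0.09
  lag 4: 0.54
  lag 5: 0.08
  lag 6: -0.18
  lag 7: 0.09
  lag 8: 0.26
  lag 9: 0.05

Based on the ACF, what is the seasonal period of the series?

4

The largest autocorrelation is r_4 = 0.54, with a weaker echo at lag 8 (0.26); the remaining lags stay at or below 0.13.
The dominant spike at lag 4 indicates a seasonal period of 4.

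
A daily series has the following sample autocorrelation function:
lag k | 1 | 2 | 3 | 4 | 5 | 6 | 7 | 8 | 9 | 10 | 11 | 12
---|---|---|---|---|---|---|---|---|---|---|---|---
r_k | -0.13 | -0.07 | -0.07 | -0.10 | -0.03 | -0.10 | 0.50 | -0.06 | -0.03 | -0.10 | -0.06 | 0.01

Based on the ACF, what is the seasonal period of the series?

7

The largest autocorrelation is r_7 = 0.50; the remaining lags stay at or below 0.01.
The dominant spike at lag 7 indicates a seasonal period of 7.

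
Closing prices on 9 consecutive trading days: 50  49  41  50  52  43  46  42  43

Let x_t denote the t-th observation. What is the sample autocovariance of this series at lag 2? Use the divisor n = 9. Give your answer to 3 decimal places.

-4.283

Mean x̄ = (50 + 49 + 41 + 50 + 52 + 43 + 46 + 42 + 43)/9 = 46.2222
Σ_{t=1}^{7}(x_t−x̄)(x_{t+2}−x̄) = -38.5432
γ_2 = -38.5432 / 9 = -4.283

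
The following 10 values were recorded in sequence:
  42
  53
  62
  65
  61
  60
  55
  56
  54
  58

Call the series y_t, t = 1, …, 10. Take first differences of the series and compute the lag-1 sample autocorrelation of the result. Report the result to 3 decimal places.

0.420

First differences Δy: 11, 9, 3, -4, -1, -5, 1, -2, 4
Mean of differences = 1.7778
Numerator Σ(Δy_t−Δȳ)(Δy_{t+1}−Δȳ) = 103.0617
Denominator Σ(Δy_t−Δȳ)² = 245.5556
r_1(Δy) = 103.0617 / 245.5556 = 0.420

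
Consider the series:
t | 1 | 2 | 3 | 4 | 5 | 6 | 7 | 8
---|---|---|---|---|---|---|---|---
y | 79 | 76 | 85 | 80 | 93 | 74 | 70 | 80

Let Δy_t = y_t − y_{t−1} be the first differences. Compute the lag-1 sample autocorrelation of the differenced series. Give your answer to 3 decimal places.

First differences Δy: -3, 9, -5, 13, -19, -4, 10
Mean of differences = 0.1429
Numerator Σ(Δy_t−Δȳ)(Δy_{t+1}−Δȳ) = -347.1633
Denominator Σ(Δy_t−Δȳ)² = 760.8571
r_1(Δy) = -347.1633 / 760.8571 = -0.456

-0.456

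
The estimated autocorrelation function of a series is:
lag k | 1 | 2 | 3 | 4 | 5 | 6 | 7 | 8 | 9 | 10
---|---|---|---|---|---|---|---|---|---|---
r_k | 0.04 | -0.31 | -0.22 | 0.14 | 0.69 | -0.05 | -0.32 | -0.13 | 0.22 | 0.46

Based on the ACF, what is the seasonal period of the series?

5

The largest autocorrelation is r_5 = 0.69, with a weaker echo at lag 10 (0.46); the remaining lags stay at or below 0.22.
The dominant spike at lag 5 indicates a seasonal period of 5.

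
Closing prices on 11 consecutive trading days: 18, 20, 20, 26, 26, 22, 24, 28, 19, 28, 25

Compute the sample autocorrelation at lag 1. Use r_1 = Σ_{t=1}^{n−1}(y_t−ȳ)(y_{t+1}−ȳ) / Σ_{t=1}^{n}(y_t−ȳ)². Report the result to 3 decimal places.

Mean ȳ = (18 + 20 + 20 + 26 + 26 + 22 + 24 + 28 + 19 + 28 + 25)/11 = 23.2727
Numerator Σ_{t=1}^{10}(y_t−ȳ)(y_{t+1}−ȳ) = -6.7107
Denominator Σ(y_t−ȳ)² = 132.1818
r_1 = -6.7107 / 132.1818 = -0.051

-0.051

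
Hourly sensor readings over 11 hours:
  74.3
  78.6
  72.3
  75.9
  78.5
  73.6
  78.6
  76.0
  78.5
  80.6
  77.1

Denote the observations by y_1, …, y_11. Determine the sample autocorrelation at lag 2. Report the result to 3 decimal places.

Mean ȳ = (74.3 + 78.6 + 72.3 + 75.9 + 78.5 + 73.6 + 78.6 + 76.0 + 78.5 + 80.6 + 77.1)/11 = 76.7273
Numerator Σ_{t=1}^{9}(y_t−ȳ)(y_{t+2}−ȳ) = 10.6940
Denominator Σ(y_t−ȳ)² = 64.9218
r_2 = 10.6940 / 64.9218 = 0.165

0.165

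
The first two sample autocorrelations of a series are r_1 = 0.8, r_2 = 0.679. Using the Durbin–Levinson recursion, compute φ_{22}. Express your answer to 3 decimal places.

φ_{22} = (r_2 − r_1²) / (1 − r_1²)
r_1² = (0.8)² = 0.64
Numerator = 0.679 − 0.6400 = 0.0390; denominator = 1 − 0.6400 = 0.3600
φ_{22} = 0.0390 / 0.3600 = 0.108

0.108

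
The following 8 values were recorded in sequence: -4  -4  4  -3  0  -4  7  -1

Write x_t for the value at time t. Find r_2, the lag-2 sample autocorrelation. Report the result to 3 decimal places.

0.078

Mean x̄ = (-4 − 4 + 4 − 3 + 0 − 4 + 7 − 1)/8 = -0.6250
Deviations from mean: -3.3750, -3.3750, 4.6250, -2.3750, 0.6250, -3.3750, 7.6250, -0.3750
Σ(x_t−x̄)(x_{t+2}−x̄) = (-15.6094) + (8.0156) + (2.8906) + (8.0156) + (4.7656) + (1.2656) = 9.3438
Denominator Σ(x_t−x̄)² = 119.8750
r_2 = 9.3438 / 119.8750 = 0.078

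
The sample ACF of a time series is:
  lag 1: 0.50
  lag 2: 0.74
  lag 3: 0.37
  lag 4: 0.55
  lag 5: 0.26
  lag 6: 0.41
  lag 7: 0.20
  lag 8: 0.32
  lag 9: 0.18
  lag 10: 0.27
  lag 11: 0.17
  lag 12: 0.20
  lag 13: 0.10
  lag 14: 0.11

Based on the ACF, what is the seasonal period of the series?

The largest autocorrelation is r_2 = 0.74, with a weaker echo at lag 4 (0.55); the remaining lags stay at or below 0.50.
The dominant spike at lag 2 indicates a seasonal period of 2.

2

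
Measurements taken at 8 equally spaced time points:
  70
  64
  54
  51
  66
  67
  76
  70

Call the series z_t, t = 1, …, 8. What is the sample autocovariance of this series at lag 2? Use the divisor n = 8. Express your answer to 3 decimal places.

-8.078

Mean z̄ = (70 + 64 + 54 + 51 + 66 + 67 + 76 + 70)/8 = 64.7500
Deviations: 5.2500, -0.7500, -10.7500, -13.7500, 1.2500, 2.2500, 11.2500, 5.2500
Σ_{t=1}^{6}(z_t−z̄)(z_{t+2}−z̄) = -64.6250
γ_2 = -64.6250 / 8 = -8.078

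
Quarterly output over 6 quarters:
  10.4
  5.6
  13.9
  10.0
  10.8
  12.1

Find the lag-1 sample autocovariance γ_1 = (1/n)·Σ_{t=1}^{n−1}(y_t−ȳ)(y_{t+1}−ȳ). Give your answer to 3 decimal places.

Mean ȳ = (10.4 + 5.6 + 13.9 + 10.0 + 10.8 + 12.1)/6 = 10.4667
Deviations: -0.0667, -4.8667, 3.4333, -0.4667, 0.3333, 1.6333
Σ_{t=1}^{5}(y_t−ȳ)(y_{t+1}−ȳ) = -17.5978
γ_1 = -17.5978 / 6 = -2.933

-2.933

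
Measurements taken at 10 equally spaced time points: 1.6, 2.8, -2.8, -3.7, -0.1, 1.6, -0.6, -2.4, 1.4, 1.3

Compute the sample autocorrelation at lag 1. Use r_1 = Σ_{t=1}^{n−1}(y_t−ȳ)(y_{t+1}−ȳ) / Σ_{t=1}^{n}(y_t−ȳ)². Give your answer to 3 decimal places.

0.131

Mean ȳ = (1.6 + 2.8 − 2.8 − 3.7 − 0.1 + 1.6 − 0.6 − 2.4 + 1.4 + 1.3)/10 = -0.0900
Numerator Σ_{t=1}^{9}(y_t−ȳ)(y_{t+1}−ȳ) = 5.7999
Denominator Σ(y_t−ȳ)² = 44.1890
r_1 = 5.7999 / 44.1890 = 0.131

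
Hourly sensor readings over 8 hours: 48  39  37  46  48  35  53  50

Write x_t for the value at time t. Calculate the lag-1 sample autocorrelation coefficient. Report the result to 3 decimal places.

Mean x̄ = (48 + 39 + 37 + 46 + 48 + 35 + 53 + 50)/8 = 44.5000
Deviations from mean: 3.5000, -5.5000, -7.5000, 1.5000, 3.5000, -9.5000, 8.5000, 5.5000
Numerator Σ_{t=1}^{7}(x_t−x̄)(x_{t+1}−x̄) = -51.2500
Denominator Σ(x_t−x̄)² = 306.0000
r_1 = -51.2500 / 306.0000 = -0.167

-0.167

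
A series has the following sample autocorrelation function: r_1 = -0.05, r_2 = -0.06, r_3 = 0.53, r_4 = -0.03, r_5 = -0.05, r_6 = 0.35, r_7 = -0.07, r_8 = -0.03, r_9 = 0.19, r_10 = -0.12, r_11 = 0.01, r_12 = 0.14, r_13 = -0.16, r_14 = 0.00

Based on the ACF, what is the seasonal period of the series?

3

The largest autocorrelation is r_3 = 0.53, with weaker echoes at lags 6 (0.35) and 9 (0.19); the remaining lags stay at or below 0.14.
The dominant spike at lag 3 indicates a seasonal period of 3.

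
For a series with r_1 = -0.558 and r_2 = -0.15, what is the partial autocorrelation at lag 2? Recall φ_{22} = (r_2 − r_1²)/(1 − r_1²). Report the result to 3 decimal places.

φ_{22} = (r_2 − r_1²) / (1 − r_1²)
r_1² = (-0.558)² = 0.311364
Numerator = -0.15 − 0.3114 = -0.4614; denominator = 1 − 0.3114 = 0.6886
φ_{22} = -0.4614 / 0.6886 = -0.670

-0.670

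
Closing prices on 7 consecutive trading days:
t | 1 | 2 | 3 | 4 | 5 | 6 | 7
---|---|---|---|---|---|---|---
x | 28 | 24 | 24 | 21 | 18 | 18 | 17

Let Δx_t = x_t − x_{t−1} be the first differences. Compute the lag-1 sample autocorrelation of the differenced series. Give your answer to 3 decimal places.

-0.361

First differences Δx: -4, 0, -3, -3, 0, -1
Mean of differences = -1.8333
Numerator Σ(Δx_t−Δx̄)(Δx_{t+1}−Δx̄) = -5.3611
Denominator Σ(Δx_t−Δx̄)² = 14.8333
r_1(Δx) = -5.3611 / 14.8333 = -0.361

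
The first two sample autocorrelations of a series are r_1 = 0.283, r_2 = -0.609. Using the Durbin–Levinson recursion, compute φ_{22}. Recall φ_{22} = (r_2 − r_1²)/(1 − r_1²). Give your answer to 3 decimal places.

-0.749

φ_{22} = (r_2 − r_1²) / (1 − r_1²)
r_1² = (0.283)² = 0.080089
Numerator = -0.609 − 0.0801 = -0.6891; denominator = 1 − 0.0801 = 0.9199
φ_{22} = -0.6891 / 0.9199 = -0.749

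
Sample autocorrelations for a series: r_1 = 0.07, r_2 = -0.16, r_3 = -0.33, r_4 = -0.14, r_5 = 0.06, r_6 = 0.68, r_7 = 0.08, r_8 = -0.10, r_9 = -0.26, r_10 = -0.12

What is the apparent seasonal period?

6

The largest autocorrelation is r_6 = 0.68; the remaining lags stay at or below 0.08.
The dominant spike at lag 6 indicates a seasonal period of 6.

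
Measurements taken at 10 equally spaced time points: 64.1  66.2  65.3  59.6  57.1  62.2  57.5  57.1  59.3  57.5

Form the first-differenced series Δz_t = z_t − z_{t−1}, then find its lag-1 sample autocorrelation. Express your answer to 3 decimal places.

First differences Δz: 2.1, -0.9, -5.7, -2.5, 5.1, -4.7, -0.4, 2.2, -1.8
Mean of differences = -0.7333
Numerator Σ(Δz_t−Δz̄)(Δz_{t+1}−Δz̄) = -27.7878
Denominator Σ(Δz_t−Δz̄)² = 95.4600
r_1(Δz) = -27.7878 / 95.4600 = -0.291

-0.291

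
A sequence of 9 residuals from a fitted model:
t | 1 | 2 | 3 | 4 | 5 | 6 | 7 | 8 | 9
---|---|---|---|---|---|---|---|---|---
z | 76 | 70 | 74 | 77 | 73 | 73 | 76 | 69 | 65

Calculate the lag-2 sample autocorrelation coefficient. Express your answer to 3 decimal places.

-0.244

Mean z̄ = (76 + 70 + 74 + 77 + 73 + 73 + 76 + 69 + 65)/9 = 72.5556
Σ(z_t−z̄)(z_{t+2}−z̄) = (4.9753) + (-11.3580) + (0.6420) + (1.9753) + (1.5309) + (-1.5802) + (-26.0247) = -29.8395
Denominator Σ(z_t−z̄)² = 122.2222
r_2 = -29.8395 / 122.2222 = -0.244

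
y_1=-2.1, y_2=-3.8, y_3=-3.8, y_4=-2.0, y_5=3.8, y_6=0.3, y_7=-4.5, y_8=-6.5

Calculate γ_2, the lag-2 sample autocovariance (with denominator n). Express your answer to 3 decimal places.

Mean ȳ = (-2.1 − 3.8 − 3.8 − 2.0 + 3.8 + 0.3 − 4.5 − 6.5)/8 = -2.3250
Σ_{t=1}^{6}(y_t−ȳ)(y_{t+2}−ȳ) = -33.2738
γ_2 = -33.2738 / 8 = -4.159

-4.159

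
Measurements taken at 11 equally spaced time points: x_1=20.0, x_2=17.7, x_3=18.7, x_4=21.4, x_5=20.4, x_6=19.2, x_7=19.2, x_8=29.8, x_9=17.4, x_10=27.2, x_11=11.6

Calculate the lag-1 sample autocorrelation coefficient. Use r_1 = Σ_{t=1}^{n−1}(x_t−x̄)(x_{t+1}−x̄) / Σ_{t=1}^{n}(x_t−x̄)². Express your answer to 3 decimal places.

-0.481

Mean x̄ = (20.0 + 17.7 + 18.7 + 21.4 + 20.4 + 19.2 + 19.2 + 29.8 + 17.4 + 27.2 + 11.6)/11 = 20.2364
Numerator Σ_{t=1}^{10}(x_t−x̄)(x_{t+1}−x̄) = -113.1259
Denominator Σ(x_t−x̄)² = 234.9655
r_1 = -113.1259 / 234.9655 = -0.481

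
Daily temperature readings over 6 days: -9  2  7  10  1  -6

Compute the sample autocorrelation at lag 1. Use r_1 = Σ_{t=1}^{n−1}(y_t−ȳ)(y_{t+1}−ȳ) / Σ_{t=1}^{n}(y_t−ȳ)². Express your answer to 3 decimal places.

Mean ȳ = (-9 + 2 + 7 + 10 + 1 − 6)/6 = 0.8333
Σ(y_t−ȳ)(y_{t+1}−ȳ) = (-11.4722) + (7.1944) + (56.5278) + (1.5278) + (-1.1389) = 52.6389
Denominator Σ(y_t−ȳ)² = 266.8333
r_1 = 52.6389 / 266.8333 = 0.197

0.197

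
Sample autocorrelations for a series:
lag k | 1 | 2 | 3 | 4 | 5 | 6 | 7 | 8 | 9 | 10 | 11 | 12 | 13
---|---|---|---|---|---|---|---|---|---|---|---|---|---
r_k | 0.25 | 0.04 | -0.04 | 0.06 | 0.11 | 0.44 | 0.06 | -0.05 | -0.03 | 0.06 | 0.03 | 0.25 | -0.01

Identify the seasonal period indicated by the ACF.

6

The largest autocorrelation is r_6 = 0.44; the remaining lags stay at or below 0.25. The elevated value at lag 1 (0.25), dropping to 0.04 at lag 2, reflects decaying short-term dependence rather than seasonality.
The dominant spike at lag 6 indicates a seasonal period of 6.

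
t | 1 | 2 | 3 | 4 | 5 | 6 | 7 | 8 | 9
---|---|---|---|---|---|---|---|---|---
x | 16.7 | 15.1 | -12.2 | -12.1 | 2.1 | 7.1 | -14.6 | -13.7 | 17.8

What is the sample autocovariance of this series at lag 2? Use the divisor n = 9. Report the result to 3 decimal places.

Mean x̄ = (16.7 + 15.1 − 12.2 − 12.1 + 2.1 + 7.1 − 14.6 − 13.7 + 17.8)/9 = 0.6889
Σ_{t=1}^{7}(x_t−x̄)(x_{t+2}−x̄) = -866.2791
γ_2 = -866.2791 / 9 = -96.253

-96.253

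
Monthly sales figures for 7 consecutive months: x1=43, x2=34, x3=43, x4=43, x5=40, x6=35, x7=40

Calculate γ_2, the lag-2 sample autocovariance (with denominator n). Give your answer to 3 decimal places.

-3.207

Mean x̄ = (43 + 34 + 43 + 43 + 40 + 35 + 40)/7 = 39.7143
Σ_{t=1}^{5}(x_t−x̄)(x_{t+2}−x̄) = -22.4490
γ_2 = -22.4490 / 7 = -3.207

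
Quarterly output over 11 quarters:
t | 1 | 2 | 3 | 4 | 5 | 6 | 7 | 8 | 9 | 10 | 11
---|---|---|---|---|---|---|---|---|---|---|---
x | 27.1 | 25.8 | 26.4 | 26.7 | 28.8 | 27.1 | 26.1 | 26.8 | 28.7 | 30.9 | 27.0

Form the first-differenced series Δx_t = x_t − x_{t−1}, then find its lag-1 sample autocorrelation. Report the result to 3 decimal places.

-0.161

First differences Δx: -1.3, 0.6, 0.3, 2.1, -1.7, -1.0, 0.7, 1.9, 2.2, -3.9
Mean of differences = -0.0100
Numerator Σ(Δx_t−Δx̄)(Δx_{t+1}−Δx̄) = -5.5591
Denominator Σ(Δx_t−Δx̄)² = 34.5890
r_1(Δx) = -5.5591 / 34.5890 = -0.161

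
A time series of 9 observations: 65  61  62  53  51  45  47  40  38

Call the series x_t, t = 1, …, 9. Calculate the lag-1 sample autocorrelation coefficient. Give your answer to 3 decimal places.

Mean x̄ = (65 + 61 + 62 + 53 + 51 + 45 + 47 + 40 + 38)/9 = 51.3333
Numerator Σ_{t=1}^{8}(x_t−x̄)(x_{t+1}−x̄) = 482.2222
Denominator Σ(x_t−x̄)² = 762.0000
r_1 = 482.2222 / 762.0000 = 0.633

0.633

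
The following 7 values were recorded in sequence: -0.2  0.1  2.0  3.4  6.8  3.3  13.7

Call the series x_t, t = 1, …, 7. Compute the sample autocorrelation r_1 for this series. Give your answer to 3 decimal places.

0.112

Mean x̄ = (-0.2 + 0.1 + 2.0 + 3.4 + 6.8 + 3.3 + 13.7)/7 = 4.1571
Deviations from mean: -4.3571, -4.0571, -2.1571, -0.7571, 2.6429, -0.8571, 9.5429
Numerator Σ_{t=1}^{6}(x_t−x̄)(x_{t+1}−x̄) = 15.6167
Denominator Σ(x_t−x̄)² = 139.4571
r_1 = 15.6167 / 139.4571 = 0.112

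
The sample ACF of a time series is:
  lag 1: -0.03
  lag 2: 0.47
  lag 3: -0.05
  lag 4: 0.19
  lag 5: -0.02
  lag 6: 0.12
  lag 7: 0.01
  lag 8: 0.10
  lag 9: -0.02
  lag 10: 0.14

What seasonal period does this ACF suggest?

2

The largest autocorrelation is r_2 = 0.47, with a weaker echo at lag 4 (0.19); the remaining lags stay at or below 0.14.
The dominant spike at lag 2 indicates a seasonal period of 2.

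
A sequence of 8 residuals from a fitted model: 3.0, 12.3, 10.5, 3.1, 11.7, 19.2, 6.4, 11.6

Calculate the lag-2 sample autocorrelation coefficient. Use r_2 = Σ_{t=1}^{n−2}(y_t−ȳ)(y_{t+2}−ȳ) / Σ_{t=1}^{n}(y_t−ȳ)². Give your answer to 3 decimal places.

-0.353

Mean ȳ = (3.0 + 12.3 + 10.5 + 3.1 + 11.7 + 19.2 + 6.4 + 11.6)/8 = 9.7250
Deviations from mean: -6.7250, 2.5750, 0.7750, -6.6250, 1.9750, 9.4750, -3.3250, 1.8750
Σ(y_t−ȳ)(y_{t+2}−ȳ) = (-5.2119) + (-17.0594) + (1.5306) + (-62.7719) + (-6.5669) + (17.7656) = -72.3138
Denominator Σ(y_t−ȳ)² = 204.5950
r_2 = -72.3138 / 204.5950 = -0.353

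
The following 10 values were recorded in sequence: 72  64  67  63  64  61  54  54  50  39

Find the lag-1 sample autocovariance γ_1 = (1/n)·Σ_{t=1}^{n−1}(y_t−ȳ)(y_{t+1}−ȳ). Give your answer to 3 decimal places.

Mean ȳ = (72 + 64 + 67 + 63 + 64 + 61 + 54 + 54 + 50 + 39)/10 = 58.8000
Σ_{t=1}^{9}(y_t−ȳ)(y_{t+1}−ȳ) = 407.9600
γ_1 = 407.9600 / 10 = 40.796

40.796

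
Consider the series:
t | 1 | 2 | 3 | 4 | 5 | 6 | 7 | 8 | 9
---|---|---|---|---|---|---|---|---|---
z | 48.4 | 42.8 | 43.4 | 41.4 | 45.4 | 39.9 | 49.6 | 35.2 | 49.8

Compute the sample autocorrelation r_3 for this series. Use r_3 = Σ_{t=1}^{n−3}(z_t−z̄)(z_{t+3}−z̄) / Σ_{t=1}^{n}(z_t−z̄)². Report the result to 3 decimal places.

Mean z̄ = (48.4 + 42.8 + 43.4 + 41.4 + 45.4 + 39.9 + 49.6 + 35.2 + 49.8)/9 = 43.9889
Numerator Σ_{t=1}^{6}(z_t−z̄)(z_{t+3}−z̄) = -61.3793
Denominator Σ(z_t−z̄)² = 189.1289
r_3 = -61.3793 / 189.1289 = -0.325

-0.325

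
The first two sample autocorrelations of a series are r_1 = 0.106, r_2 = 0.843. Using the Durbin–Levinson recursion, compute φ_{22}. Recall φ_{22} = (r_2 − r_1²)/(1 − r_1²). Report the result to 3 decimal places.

φ_{22} = (r_2 − r_1²) / (1 − r_1²)
r_1² = (0.106)² = 0.011236
Numerator = 0.843 − 0.0112 = 0.8318; denominator = 1 − 0.0112 = 0.9888
φ_{22} = 0.8318 / 0.9888 = 0.841

0.841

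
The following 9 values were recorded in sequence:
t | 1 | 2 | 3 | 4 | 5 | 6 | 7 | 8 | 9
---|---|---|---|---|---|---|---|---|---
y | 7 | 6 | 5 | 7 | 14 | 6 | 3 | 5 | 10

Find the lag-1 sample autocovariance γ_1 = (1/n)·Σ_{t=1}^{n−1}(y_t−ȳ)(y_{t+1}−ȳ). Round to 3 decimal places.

0.111

Mean ȳ = (7 + 6 + 5 + 7 + 14 + 6 + 3 + 5 + 10)/9 = 7.0000
Σ_{t=1}^{8}(y_t−ȳ)(y_{t+1}−ȳ) = 1.0000
γ_1 = 1.0000 / 9 = 0.111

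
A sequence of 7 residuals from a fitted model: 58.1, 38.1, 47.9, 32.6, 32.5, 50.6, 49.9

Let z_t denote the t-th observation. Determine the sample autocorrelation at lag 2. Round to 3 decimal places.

Mean z̄ = (58.1 + 38.1 + 47.9 + 32.6 + 32.5 + 50.6 + 49.9)/7 = 44.2429
Deviations from mean: 13.8571, -6.1429, 3.6571, -11.6429, -11.7429, 6.3571, 5.6571
Numerator Σ_{t=1}^{5}(z_t−z̄)(z_{t+2}−z̄) = -61.1937
Denominator Σ(z_t−z̄)² = 588.9971
r_2 = -61.1937 / 588.9971 = -0.104

-0.104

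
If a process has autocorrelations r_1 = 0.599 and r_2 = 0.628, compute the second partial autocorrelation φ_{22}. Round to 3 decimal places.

φ_{22} = (r_2 − r_1²) / (1 − r_1²)
r_1² = (0.599)² = 0.358801
Numerator = 0.628 − 0.3588 = 0.2692; denominator = 1 − 0.3588 = 0.6412
φ_{22} = 0.2692 / 0.6412 = 0.420

0.420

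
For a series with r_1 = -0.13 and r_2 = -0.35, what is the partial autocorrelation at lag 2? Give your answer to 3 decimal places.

φ_{22} = (r_2 − r_1²) / (1 − r_1²)
r_1² = (-0.13)² = 0.0169
Numerator = -0.35 − 0.0169 = -0.3669; denominator = 1 − 0.0169 = 0.9831
φ_{22} = -0.3669 / 0.9831 = -0.373

-0.373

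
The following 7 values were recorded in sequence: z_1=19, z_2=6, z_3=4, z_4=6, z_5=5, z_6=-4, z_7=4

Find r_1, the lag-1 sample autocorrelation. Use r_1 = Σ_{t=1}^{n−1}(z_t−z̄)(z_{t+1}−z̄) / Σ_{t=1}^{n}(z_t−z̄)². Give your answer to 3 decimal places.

0.094

Mean z̄ = (19 + 6 + 4 + 6 + 5 − 4 + 4)/7 = 5.7143
Σ(z_t−z̄)(z_{t+1}−z̄) = (3.7959) + (-0.4898) + (-0.4898) + (-0.2041) + (6.9388) + (16.6531) = 26.2041
Denominator Σ(z_t−z̄)² = 277.4286
r_1 = 26.2041 / 277.4286 = 0.094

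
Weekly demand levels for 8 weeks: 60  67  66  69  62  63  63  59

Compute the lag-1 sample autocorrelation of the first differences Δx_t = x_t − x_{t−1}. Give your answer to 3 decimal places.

First differences Δx: 7, -1, 3, -7, 1, 0, -4
Mean of differences = -0.1429
Numerator Σ(Δx_t−Δx̄)(Δx_{t+1}−Δx̄) = -38.5918
Denominator Σ(Δx_t−Δx̄)² = 124.8571
r_1(Δx) = -38.5918 / 124.8571 = -0.309

-0.309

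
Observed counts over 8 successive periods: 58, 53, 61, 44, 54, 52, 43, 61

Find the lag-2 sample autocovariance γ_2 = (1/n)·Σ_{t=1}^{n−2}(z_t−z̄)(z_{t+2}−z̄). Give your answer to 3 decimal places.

4.891

Mean z̄ = (58 + 53 + 61 + 44 + 54 + 52 + 43 + 61)/8 = 53.2500
Σ_{t=1}^{6}(z_t−z̄)(z_{t+2}−z̄) = 39.1250
γ_2 = 39.1250 / 8 = 4.891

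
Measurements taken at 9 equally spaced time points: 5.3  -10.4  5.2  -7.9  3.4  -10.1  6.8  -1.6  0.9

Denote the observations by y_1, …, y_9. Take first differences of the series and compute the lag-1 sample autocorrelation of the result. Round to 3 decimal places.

First differences Δy: -15.7, 15.6, -13.1, 11.3, -13.5, 16.9, -8.4, 2.5
Mean of differences = -0.5500
Numerator Σ(Δy_t−Δȳ)(Δy_{t+1}−Δȳ) = -1136.4325
Denominator Σ(Δy_t−Δȳ)² = 1331.4000
r_1(Δy) = -1136.4325 / 1331.4000 = -0.854

-0.854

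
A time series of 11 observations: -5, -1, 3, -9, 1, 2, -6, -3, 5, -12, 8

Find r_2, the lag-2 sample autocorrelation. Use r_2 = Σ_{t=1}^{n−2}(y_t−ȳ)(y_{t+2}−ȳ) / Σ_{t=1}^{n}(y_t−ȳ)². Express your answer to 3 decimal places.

Mean ȳ = (-5 − 1 + 3 − 9 + 1 + 2 − 6 − 3 + 5 − 12 + 8)/11 = -1.5455
Numerator Σ_{t=1}^{9}(y_t−ȳ)(y_{t+2}−ȳ) = -2.5950
Denominator Σ(y_t−ȳ)² = 372.7273
r_2 = -2.5950 / 372.7273 = -0.007

-0.007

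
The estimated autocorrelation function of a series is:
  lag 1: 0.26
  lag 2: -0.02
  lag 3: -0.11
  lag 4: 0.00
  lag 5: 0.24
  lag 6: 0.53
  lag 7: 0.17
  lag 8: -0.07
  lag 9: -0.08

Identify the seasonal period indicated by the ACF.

The largest autocorrelation is r_6 = 0.53; the remaining lags stay at or below 0.26.
The dominant spike at lag 6 indicates a seasonal period of 6.

6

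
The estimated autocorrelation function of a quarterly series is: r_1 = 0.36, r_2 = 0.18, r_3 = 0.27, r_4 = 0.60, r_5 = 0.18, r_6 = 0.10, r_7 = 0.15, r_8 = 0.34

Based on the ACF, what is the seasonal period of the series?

4

The largest autocorrelation is r_4 = 0.60; the remaining lags stay at or below 0.36. The elevated value at lag 1 (0.36), dropping to 0.18 at lag 2, reflects decaying short-term dependence rather than seasonality.
The dominant spike at lag 4 indicates a seasonal period of 4.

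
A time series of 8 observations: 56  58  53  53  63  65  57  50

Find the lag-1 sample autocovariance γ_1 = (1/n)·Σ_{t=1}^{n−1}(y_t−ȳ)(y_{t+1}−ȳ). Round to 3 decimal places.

Mean ȳ = (56 + 58 + 53 + 53 + 63 + 65 + 57 + 50)/8 = 56.8750
Σ_{t=1}^{7}(y_t−ȳ)(y_{t+1}−ȳ) = 35.8594
γ_1 = 35.8594 / 8 = 4.482

4.482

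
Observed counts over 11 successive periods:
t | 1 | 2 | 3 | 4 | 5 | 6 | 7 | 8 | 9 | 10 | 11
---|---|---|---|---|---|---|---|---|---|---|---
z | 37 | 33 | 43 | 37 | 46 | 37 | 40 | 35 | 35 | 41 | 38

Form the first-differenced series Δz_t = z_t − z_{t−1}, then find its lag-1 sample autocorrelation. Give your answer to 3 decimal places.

-0.753

First differences Δz: -4, 10, -6, 9, -9, 3, -5, 0, 6, -3
Mean of differences = 0.1000
Numerator Σ(Δz_t−Δz̄)(Δz_{t+1}−Δz̄) = -295.8100
Denominator Σ(Δz_t−Δz̄)² = 392.9000
r_1(Δz) = -295.8100 / 392.9000 = -0.753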